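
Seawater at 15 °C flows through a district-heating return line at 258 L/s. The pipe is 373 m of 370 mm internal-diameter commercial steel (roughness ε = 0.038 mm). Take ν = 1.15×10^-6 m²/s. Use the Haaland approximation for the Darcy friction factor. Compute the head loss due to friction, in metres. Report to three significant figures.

h_f ≈ 4.04 m

V = 4Q/(πD²) = 4·0.258/(π·0.370²) = 2.400 m/s
Re = VD/ν = 2.400·0.370/1.15×10^-6 = 7.72×10^5 → turbulent
ε/D = 0.038/370 = 1.03×10^-4
Haaland: f = 0.01367
h_f = f(L/D)V²/(2g) = 0.01367·(373/0.370)·2.400²/(2·9.81) = 4.043 m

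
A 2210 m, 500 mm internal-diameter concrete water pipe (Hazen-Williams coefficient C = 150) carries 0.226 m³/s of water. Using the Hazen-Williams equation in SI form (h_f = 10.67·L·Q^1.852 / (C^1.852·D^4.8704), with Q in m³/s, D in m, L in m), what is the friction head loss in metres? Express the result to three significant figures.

h_f = 10.67·2210·0.226^1.852 / (150^1.852·0.500^4.8704) = 4.096 m

h_f ≈ 4.10 m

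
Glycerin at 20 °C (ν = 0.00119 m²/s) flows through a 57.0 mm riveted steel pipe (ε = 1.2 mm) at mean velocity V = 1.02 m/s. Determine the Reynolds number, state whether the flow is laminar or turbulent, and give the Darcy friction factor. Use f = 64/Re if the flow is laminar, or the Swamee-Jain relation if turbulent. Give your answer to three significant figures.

Re = VD/ν = 1.020·0.0570/0.00119 = 48.9
Re < 2300 → laminar → f = 64/Re = 1.310

Re ≈ 48.9; laminar; f = 64/Re ≈ 1.31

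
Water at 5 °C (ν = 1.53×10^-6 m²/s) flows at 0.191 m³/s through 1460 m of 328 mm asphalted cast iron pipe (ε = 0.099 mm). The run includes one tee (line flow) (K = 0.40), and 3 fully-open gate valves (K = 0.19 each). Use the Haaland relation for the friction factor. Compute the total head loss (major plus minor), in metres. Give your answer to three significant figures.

V = 4Q/(πD²) = 2.260 m/s; V²/2g = 0.2604 m
Re = 4.85×10^5, ε/D = 3.02×10^-4 → f = 0.01620 (Haaland)
Major: h_f = f(L/D)·V²/2g = 0.01620·4451·0.2604 = 18.78 m
Minor: ΣK = 0.970; h_m = ΣK·V²/2g = 0.2526 m
Total H_L = 18.78 + 0.2526 = 19.04 m

H_L ≈ 19.0 m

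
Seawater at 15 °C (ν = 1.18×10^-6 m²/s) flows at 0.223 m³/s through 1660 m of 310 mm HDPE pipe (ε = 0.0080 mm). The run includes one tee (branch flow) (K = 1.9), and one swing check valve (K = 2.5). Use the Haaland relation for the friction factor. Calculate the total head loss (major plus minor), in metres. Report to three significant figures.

V = 4Q/(πD²) = 2.955 m/s; V²/2g = 0.4449 m
Re = 7.76×10^5, ε/D = 2.58×10^-5 → f = 0.01251 (Haaland)
Major: h_f = f(L/D)·V²/2g = 0.01251·5355·0.4449 = 29.80 m
Minor: ΣK = 4.40; h_m = ΣK·V²/2g = 1.958 m
Total H_L = 29.80 + 1.958 = 31.76 m

H_L ≈ 31.8 m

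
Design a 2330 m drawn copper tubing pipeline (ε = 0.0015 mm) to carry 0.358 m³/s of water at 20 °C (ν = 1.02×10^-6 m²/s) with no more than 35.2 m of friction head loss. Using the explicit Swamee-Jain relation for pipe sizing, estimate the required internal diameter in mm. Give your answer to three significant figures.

D ≈ 385 mm

Swamee-Jain (Type III): D = 0.66·[ε^1.25·(LQ²/(gh_f))^4.75 + ν·Q^9.4·(L/(gh_f))^5.2]^0.04
LQ²/(gh_f) = 0.8648; L/(gh_f) = 6.748
Term 1 = ε^1.25·(…)^4.75 = 2.63×10^-8; Term 2 = ν·Q^9.4·(…)^5.2 = 1.34×10^-6
D = 0.66·(2.63×10^-8 + 1.34×10^-6)^0.04 = 0.3845 m = 385 mm
Check: V = 3.08 m/s, Re = 1.16×10^6, f = 0.01143, h_f = 33.5 m ≈ 35.2 m ✓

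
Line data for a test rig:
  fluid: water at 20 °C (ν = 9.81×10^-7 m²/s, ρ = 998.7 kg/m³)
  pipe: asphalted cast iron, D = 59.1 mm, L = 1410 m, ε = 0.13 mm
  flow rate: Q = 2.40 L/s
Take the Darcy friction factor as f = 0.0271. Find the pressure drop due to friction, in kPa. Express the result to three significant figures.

Δp ≈ 247 kPa

V = 4Q/(πD²) = 4·0.00240/(π·0.0591²) = 0.8749 m/s
h_f = f(L/D)V²/(2g) = 0.02710·(1410/0.0591)·0.8749²/(2·9.81) = 25.22 m
Δp = ρg·h_f = 998.7·9.81·25.22 = 247.1 kPa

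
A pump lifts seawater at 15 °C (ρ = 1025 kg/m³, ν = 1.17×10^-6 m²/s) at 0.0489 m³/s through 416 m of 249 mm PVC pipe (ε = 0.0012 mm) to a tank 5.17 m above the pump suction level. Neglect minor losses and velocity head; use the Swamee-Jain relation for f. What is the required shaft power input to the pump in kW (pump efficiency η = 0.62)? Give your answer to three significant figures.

P_shaft ≈ 5.15 kW

V = 4Q/(πD²) = 1.004 m/s; Re = 2.14×10^5; ε/D = 4.82×10^-6; f = 0.01538
h_f = f(L/D)V²/2g = 1.321 m
Total head H = z + h_f = 5.17 + 1.321 = 6.491 m
P_hyd = ρgQH = 1025·9.81·0.0489·6.491 = 3.191 kW
P_shaft = P_hyd/η = 3.191/0.62 = 5.147 kW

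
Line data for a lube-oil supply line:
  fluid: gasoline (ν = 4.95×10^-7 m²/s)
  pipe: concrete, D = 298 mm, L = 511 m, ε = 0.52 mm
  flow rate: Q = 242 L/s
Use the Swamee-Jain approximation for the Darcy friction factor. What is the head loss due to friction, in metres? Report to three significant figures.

V = 4Q/(πD²) = 4·0.242/(π·0.298²) = 3.470 m/s
Re = VD/ν = 3.470·0.298/4.95×10^-7 = 2.09×10^6 → turbulent
ε/D = 0.52/298 = 0.00174
Swamee-Jain: f = 0.02274
h_f = f(L/D)V²/(2g) = 0.02274·(511/0.298)·3.470²/(2·9.81) = 23.93 m

h_f ≈ 23.9 m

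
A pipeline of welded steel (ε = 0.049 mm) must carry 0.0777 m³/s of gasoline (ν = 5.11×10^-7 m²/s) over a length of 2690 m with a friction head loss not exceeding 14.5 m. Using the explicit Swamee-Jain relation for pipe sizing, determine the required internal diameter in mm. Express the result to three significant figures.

D ≈ 271 mm

Swamee-Jain (Type III): D = 0.66·[ε^1.25·(LQ²/(gh_f))^4.75 + ν·Q^9.4·(L/(gh_f))^5.2]^0.04
LQ²/(gh_f) = 0.1142; L/(gh_f) = 18.91
Term 1 = ε^1.25·(…)^4.75 = 1.37×10^-10; Term 2 = ν·Q^9.4·(…)^5.2 = 8.27×10^-11
D = 0.66·(1.37×10^-10 + 8.27×10^-11)^0.04 = 0.2711 m = 271 mm
Check: V = 1.35 m/s, Re = 7.14×10^5, f = 0.01489, h_f = 13.6 m ≈ 14.5 m ✓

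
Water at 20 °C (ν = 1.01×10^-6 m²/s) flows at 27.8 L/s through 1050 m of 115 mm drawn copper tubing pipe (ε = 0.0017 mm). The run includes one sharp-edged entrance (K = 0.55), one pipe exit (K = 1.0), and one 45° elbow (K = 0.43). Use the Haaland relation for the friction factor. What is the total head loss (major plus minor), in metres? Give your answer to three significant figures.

V = 4Q/(πD²) = 2.676 m/s; V²/2g = 0.3651 m
Re = 3.05×10^5, ε/D = 1.48×10^-5 → f = 0.01442 (Haaland)
Major: h_f = f(L/D)·V²/2g = 0.01442·9130·0.3651 = 48.08 m
Minor: ΣK = 1.98; h_m = ΣK·V²/2g = 0.7229 m
Total H_L = 48.08 + 0.7229 = 48.80 m

H_L ≈ 48.8 m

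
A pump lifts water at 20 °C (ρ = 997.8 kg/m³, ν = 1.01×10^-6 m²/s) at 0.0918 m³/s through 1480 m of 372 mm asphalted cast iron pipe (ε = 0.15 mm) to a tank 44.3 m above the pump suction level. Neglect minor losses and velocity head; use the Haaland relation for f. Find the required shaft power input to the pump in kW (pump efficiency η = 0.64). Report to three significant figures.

V = 4Q/(πD²) = 0.8446 m/s; Re = 3.11×10^5; ε/D = 4.03×10^-4; f = 0.01744
h_f = f(L/D)V²/2g = 2.523 m
Total head H = z + h_f = 44.3 + 2.523 = 46.82 m
P_hyd = ρgQH = 997.8·9.81·0.0918·46.82 = 42.07 kW
P_shaft = P_hyd/η = 42.07/0.64 = 65.74 kW

P_shaft ≈ 65.7 kW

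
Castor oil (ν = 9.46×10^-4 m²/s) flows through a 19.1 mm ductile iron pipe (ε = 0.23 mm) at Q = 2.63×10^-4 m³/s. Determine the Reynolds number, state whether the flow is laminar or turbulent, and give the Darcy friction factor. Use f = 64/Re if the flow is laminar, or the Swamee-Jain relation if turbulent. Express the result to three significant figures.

Re ≈ 18.5; laminar; f = 64/Re ≈ 3.45

V = 4Q/(πD²) = 0.9179 m/s
Re = VD/ν = 0.9179·0.0191/9.46×10^-4 = 18.5
Re < 2300 → laminar → f = 64/Re = 3.453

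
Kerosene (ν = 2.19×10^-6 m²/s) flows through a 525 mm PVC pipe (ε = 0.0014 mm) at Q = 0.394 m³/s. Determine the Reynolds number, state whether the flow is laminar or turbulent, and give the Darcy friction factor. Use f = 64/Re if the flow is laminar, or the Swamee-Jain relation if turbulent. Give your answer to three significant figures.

Re ≈ 4.36×10^5; turbulent; f ≈ 0.0135

V = 4Q/(πD²) = 1.820 m/s
Re = VD/ν = 1.820·0.525/2.19×10^-6 = 4.36×10^5
Re > 4000 → turbulent; ε/D = 2.67×10^-6
Swamee-Jain: f = 0.01346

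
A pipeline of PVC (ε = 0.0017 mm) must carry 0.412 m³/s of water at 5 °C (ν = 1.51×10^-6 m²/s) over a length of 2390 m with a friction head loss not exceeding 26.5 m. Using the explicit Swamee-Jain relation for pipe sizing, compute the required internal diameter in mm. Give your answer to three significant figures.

Swamee-Jain (Type III): D = 0.66·[ε^1.25·(LQ²/(gh_f))^4.75 + ν·Q^9.4·(L/(gh_f))^5.2]^0.04
LQ²/(gh_f) = 1.561; L/(gh_f) = 9.194
Term 1 = ε^1.25·(…)^4.75 = 5.08×10^-7; Term 2 = ν·Q^9.4·(…)^5.2 = 3.71×10^-5
D = 0.66·(5.08×10^-7 + 3.71×10^-5)^0.04 = 0.4391 m = 439 mm
Check: V = 2.72 m/s, Re = 7.91×10^5, f = 0.01216, h_f = 25.0 m ≈ 26.5 m ✓

D ≈ 439 mm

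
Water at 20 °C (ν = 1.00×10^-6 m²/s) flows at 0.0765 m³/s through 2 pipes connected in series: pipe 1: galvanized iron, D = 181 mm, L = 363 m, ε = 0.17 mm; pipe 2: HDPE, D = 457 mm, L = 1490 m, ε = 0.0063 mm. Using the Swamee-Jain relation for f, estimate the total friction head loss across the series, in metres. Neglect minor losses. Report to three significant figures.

H ≈ 18.7 m

Pipe 1: V = 2.973 m/s, Re = 5.38×10^5, ε/D = 9.39×10^-4, f = 0.02004, h_1 = f(L/D)V²/2g = 18.11 m
Pipe 2: V = 0.4664 m/s, Re = 2.13×10^5, ε/D = 1.38×10^-5, f = 0.01547, h_2 = f(L/D)V²/2g = 0.5593 m
Series → Q common, losses add: H = Σh = 18.67 m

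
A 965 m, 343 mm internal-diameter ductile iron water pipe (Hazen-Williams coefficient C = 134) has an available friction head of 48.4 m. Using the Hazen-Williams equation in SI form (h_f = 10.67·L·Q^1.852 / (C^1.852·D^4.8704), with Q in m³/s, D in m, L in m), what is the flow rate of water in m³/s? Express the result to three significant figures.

Q ≈ 0.445 m³/s

Rearranging: Q = [h_f·C^1.852·D^4.8704 / (10.67·L)]^(1/1.852)
Q = [48.4·134^1.852·0.343^4.8704 / (10.67·965)]^0.540 = 0.4447 m³/s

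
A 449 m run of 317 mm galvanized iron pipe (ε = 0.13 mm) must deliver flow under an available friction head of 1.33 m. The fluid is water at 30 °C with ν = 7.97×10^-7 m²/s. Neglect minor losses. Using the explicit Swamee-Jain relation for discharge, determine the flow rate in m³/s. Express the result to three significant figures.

Q ≈ 0.0815 m³/s

Swamee-Jain (Type II): Q = -0.965·√(gD⁵h_f/L)·ln[ε/(3.7D) + √(3.17ν²L/(gD³h_f))]
√(gD⁵h_f/L) = √(9.81·0.317⁵·1.33/449) = 0.009645
ε/(3.7D) = 1.11×10^-4; √(3.17ν²L/(gD³h_f)) = 4.66×10^-5
Q = -0.965·0.009645·ln(1.575×10^-4) = 0.08149 m³/s
Check: V = 1.03 m/s, Re = 4.11×10^5, f = 0.01739, h_f = 1.34 m ≈ 1.33 m ✓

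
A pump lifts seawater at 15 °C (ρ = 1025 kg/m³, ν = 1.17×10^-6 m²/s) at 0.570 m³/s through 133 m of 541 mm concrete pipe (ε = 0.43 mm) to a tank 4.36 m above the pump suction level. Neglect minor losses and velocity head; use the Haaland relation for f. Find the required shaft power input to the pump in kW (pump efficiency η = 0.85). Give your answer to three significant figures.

V = 4Q/(πD²) = 2.480 m/s; Re = 1.15×10^6; ε/D = 7.95×10^-4; f = 0.01889
h_f = f(L/D)V²/2g = 1.456 m
Total head H = z + h_f = 4.36 + 1.456 = 5.816 m
P_hyd = ρgQH = 1025·9.81·0.570·5.816 = 33.33 kW
P_shaft = P_hyd/η = 33.33/0.85 = 39.21 kW

P_shaft ≈ 39.2 kW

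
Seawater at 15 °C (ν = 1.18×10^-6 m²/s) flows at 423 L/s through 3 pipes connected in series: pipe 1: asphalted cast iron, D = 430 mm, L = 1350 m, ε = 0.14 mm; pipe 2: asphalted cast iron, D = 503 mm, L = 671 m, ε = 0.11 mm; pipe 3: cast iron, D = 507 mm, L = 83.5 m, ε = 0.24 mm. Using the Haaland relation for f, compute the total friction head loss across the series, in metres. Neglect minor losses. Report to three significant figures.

H ≈ 26.7 m

Pipe 1: V = 2.913 m/s, Re = 1.06×10^6, ε/D = 3.26×10^-4, f = 0.01580, h_1 = f(L/D)V²/2g = 21.45 m
Pipe 2: V = 2.129 m/s, Re = 9.07×10^5, ε/D = 2.19×10^-4, f = 0.01488, h_2 = f(L/D)V²/2g = 4.583 m
Pipe 3: V = 2.095 m/s, Re = 9.00×10^5, ε/D = 4.73×10^-4, f = 0.01703, h_3 = f(L/D)V²/2g = 0.6278 m
Series → Q common, losses add: H = Σh = 26.66 m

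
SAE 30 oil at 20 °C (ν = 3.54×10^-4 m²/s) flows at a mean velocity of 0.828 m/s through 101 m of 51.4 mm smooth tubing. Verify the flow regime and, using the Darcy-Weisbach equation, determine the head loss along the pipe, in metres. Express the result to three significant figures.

h_f ≈ 36.6 m

Re = VD/ν = 0.828·0.05140/3.54×10^-4 = 120 → laminar (Re < 2300)
f = 64/Re = 0.5323
h_f = f(L/D)V²/(2g) = 0.5323·(101/0.05140)·0.828²/(2·9.81) = 36.55 m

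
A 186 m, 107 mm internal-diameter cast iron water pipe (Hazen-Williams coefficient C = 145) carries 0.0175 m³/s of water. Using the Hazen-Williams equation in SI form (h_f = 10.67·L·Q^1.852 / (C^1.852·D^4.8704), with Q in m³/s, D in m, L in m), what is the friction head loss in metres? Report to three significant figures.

h_f = 10.67·186·0.0175^1.852 / (145^1.852·0.107^4.8704) = 5.864 m

h_f ≈ 5.86 m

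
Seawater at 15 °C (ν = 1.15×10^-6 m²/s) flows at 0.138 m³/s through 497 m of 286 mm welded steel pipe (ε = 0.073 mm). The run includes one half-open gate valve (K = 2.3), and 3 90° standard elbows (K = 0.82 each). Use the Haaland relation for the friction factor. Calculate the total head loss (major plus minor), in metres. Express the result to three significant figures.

H_L ≈ 7.54 m

V = 4Q/(πD²) = 2.148 m/s; V²/2g = 0.2352 m
Re = 5.34×10^5, ε/D = 2.55×10^-4 → f = 0.01571 (Haaland)
Major: h_f = f(L/D)·V²/2g = 0.01571·1738·0.2352 = 6.421 m
Minor: ΣK = 4.76; h_m = ΣK·V²/2g = 1.119 m
Total H_L = 6.421 + 1.119 = 7.541 m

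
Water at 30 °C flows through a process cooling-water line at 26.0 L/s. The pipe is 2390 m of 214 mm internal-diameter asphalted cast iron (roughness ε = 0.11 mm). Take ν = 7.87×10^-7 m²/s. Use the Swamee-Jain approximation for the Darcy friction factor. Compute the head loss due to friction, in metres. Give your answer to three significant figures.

V = 4Q/(πD²) = 4·0.0260/(π·0.214²) = 0.7229 m/s
Re = VD/ν = 0.7229·0.214/7.87×10^-7 = 1.97×10^5 → turbulent
ε/D = 0.11/214 = 5.14×10^-4
Swamee-Jain: f = 0.01904
h_f = f(L/D)V²/(2g) = 0.01904·(2390/0.214)·0.7229²/(2·9.81) = 5.662 m

h_f ≈ 5.66 m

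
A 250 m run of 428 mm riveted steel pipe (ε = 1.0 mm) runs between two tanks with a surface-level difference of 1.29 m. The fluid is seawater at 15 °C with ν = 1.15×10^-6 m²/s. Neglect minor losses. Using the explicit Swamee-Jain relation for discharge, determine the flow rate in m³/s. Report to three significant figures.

Swamee-Jain (Type II): Q = -0.965·√(gD⁵h_f/L)·ln[ε/(3.7D) + √(3.17ν²L/(gD³h_f))]
√(gD⁵h_f/L) = √(9.81·0.428⁵·1.29/250) = 0.02696
ε/(3.7D) = 6.31×10^-4; √(3.17ν²L/(gD³h_f)) = 3.25×10^-5
Q = -0.965·0.02696·ln(6.640×10^-4) = 0.1904 m³/s
Check: V = 1.32 m/s, Re = 4.93×10^5, f = 0.02486, h_f = 1.30 m ≈ 1.29 m ✓

Q ≈ 0.190 m³/s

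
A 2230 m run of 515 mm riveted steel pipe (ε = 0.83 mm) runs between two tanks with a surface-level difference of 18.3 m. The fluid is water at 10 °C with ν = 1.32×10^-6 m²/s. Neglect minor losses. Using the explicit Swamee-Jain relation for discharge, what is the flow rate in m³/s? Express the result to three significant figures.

Q ≈ 0.401 m³/s

Swamee-Jain (Type II): Q = -0.965·√(gD⁵h_f/L)·ln[ε/(3.7D) + √(3.17ν²L/(gD³h_f))]
√(gD⁵h_f/L) = √(9.81·0.515⁵·18.3/2230) = 0.05400
ε/(3.7D) = 4.36×10^-4; √(3.17ν²L/(gD³h_f)) = 2.24×10^-5
Q = -0.965·0.05400·ln(4.580×10^-4) = 0.4007 m³/s
Check: V = 1.92 m/s, Re = 7.50×10^5, f = 0.02251, h_f = 18.4 m ≈ 18.3 m ✓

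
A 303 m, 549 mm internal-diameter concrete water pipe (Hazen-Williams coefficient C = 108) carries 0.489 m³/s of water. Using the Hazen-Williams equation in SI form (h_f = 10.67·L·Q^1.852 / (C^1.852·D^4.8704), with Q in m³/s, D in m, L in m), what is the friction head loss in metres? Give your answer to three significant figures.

h_f ≈ 2.73 m

h_f = 10.67·303·0.489^1.852 / (108^1.852·0.549^4.8704) = 2.733 m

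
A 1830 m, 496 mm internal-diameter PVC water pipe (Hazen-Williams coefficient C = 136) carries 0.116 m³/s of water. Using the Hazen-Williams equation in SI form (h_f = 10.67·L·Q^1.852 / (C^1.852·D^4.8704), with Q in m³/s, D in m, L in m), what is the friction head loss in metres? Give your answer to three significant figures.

h_f ≈ 1.23 m

h_f = 10.67·1830·0.116^1.852 / (136^1.852·0.496^4.8704) = 1.230 m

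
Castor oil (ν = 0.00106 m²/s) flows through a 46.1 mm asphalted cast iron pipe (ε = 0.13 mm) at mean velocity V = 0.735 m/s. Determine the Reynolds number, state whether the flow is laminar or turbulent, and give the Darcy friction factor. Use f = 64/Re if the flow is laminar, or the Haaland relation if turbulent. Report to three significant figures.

Re ≈ 32.0; laminar; f = 64/Re ≈ 2.00

Re = VD/ν = 0.7350·0.0461/0.00106 = 32.0
Re < 2300 → laminar → f = 64/Re = 2.002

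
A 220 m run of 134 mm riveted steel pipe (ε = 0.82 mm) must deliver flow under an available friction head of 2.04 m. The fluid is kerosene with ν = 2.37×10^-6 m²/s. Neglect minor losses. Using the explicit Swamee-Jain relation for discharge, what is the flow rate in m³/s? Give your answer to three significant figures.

Swamee-Jain (Type II): Q = -0.965·√(gD⁵h_f/L)·ln[ε/(3.7D) + √(3.17ν²L/(gD³h_f))]
√(gD⁵h_f/L) = √(9.81·0.134⁵·2.04/220) = 0.001982
ε/(3.7D) = 0.00165; √(3.17ν²L/(gD³h_f)) = 2.85×10^-4
Q = -0.965·0.001982·ln(0.001939) = 0.01195 m³/s
Check: V = 0.847 m/s, Re = 4.79×10^4, f = 0.03435, h_f = 2.06 m ≈ 2.04 m ✓

Q ≈ 0.0119 m³/s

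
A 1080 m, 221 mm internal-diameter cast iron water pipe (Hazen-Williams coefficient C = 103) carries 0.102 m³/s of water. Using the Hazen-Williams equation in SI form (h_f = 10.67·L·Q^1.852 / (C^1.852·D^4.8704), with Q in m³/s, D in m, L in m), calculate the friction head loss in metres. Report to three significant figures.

h_f = 10.67·1080·0.102^1.852 / (103^1.852·0.221^4.8704) = 49.07 m

h_f ≈ 49.1 m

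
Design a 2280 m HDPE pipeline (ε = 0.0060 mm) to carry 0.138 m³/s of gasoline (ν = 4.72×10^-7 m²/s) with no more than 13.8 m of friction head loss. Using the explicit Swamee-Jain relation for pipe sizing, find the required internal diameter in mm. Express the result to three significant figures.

D ≈ 317 mm

Swamee-Jain (Type III): D = 0.66·[ε^1.25·(LQ²/(gh_f))^4.75 + ν·Q^9.4·(L/(gh_f))^5.2]^0.04
LQ²/(gh_f) = 0.3207; L/(gh_f) = 16.84
Term 1 = ε^1.25·(…)^4.75 = 1.34×10^-9; Term 2 = ν·Q^9.4·(…)^5.2 = 9.25×10^-9
D = 0.66·(1.34×10^-9 + 9.25×10^-9)^0.04 = 0.3166 m = 317 mm
Check: V = 1.75 m/s, Re = 1.18×10^6, f = 0.01179, h_f = 13.3 m ≈ 13.8 m ✓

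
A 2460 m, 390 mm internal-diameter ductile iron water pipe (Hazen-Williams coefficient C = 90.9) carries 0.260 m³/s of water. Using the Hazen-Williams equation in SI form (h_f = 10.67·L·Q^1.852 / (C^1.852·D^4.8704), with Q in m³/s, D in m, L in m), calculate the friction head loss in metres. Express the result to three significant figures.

h_f = 10.67·2460·0.260^1.852 / (90.9^1.852·0.390^4.8704) = 50.12 m

h_f ≈ 50.1 m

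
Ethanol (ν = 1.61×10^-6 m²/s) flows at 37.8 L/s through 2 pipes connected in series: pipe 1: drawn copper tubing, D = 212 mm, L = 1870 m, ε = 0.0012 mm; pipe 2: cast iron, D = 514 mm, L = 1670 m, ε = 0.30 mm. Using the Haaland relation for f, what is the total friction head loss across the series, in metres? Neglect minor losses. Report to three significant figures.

H ≈ 8.70 m

Pipe 1: V = 1.071 m/s, Re = 1.41×10^5, ε/D = 5.66×10^-6, f = 0.01664, h_1 = f(L/D)V²/2g = 8.577 m
Pipe 2: V = 0.1822 m/s, Re = 5.82×10^4, ε/D = 5.84×10^-4, f = 0.02198, h_2 = f(L/D)V²/2g = 0.1208 m
Series → Q common, losses add: H = Σh = 8.697 m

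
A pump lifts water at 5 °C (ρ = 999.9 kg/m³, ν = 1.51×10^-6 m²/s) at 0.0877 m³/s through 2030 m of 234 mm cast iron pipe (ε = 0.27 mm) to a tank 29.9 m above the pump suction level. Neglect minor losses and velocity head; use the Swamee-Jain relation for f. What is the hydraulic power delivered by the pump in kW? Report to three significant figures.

P_hyd ≈ 59.4 kW

V = 4Q/(πD²) = 2.039 m/s; Re = 3.16×10^5; ε/D = 0.00115; f = 0.02132
h_f = f(L/D)V²/2g = 39.20 m
Total head H = z + h_f = 29.9 + 39.20 = 69.10 m
P_hyd = ρgQH = 999.9·9.81·0.0877·69.10 = 59.44 kW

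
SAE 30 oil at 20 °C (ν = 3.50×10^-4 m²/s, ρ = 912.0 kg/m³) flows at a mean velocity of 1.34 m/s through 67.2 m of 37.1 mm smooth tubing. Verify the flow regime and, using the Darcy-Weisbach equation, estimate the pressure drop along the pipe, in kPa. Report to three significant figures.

Δp ≈ 668 kPa

Re = VD/ν = 1.34·0.03710/3.50×10^-4 = 142 → laminar (Re < 2300)
f = 64/Re = 0.4506
h_f = f(L/D)V²/(2g) = 0.4506·(67.2/0.03710)·1.34²/(2·9.81) = 74.69 m
Δp = ρg·h_f = 912.0·9.81·74.69 = 668.3 kPa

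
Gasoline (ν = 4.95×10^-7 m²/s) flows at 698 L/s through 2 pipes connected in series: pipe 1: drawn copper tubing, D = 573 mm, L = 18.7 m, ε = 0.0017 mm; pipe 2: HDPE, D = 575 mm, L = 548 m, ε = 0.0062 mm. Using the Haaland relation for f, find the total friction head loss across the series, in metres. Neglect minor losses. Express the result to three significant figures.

Pipe 1: V = 2.707 m/s, Re = 3.13×10^6, ε/D = 2.97×10^-6, f = 0.009756, h_1 = f(L/D)V²/2g = 0.1189 m
Pipe 2: V = 2.688 m/s, Re = 3.12×10^6, ε/D = 1.08×10^-5, f = 0.01008, h_2 = f(L/D)V²/2g = 3.538 m
Series → Q common, losses add: H = Σh = 3.657 m

H ≈ 3.66 m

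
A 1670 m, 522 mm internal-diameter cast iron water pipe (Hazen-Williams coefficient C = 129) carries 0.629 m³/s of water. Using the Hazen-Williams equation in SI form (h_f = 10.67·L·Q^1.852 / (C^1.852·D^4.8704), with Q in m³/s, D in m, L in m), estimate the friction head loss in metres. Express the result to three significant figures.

h_f = 10.67·1670·0.629^1.852 / (129^1.852·0.522^4.8704) = 22.09 m

h_f ≈ 22.1 m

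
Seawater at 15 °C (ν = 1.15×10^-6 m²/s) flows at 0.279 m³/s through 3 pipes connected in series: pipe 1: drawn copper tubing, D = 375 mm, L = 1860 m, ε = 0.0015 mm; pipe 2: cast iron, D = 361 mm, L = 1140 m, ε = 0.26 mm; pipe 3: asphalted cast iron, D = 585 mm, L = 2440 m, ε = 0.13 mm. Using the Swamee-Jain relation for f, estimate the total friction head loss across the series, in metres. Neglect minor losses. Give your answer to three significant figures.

H ≈ 45.5 m

Pipe 1: V = 2.526 m/s, Re = 8.24×10^5, ε/D = 4.00×10^-6, f = 0.01208, h_1 = f(L/D)V²/2g = 19.49 m
Pipe 2: V = 2.726 m/s, Re = 8.56×10^5, ε/D = 7.20×10^-4, f = 0.01871, h_2 = f(L/D)V²/2g = 22.37 m
Pipe 3: V = 1.038 m/s, Re = 5.28×10^5, ε/D = 2.22×10^-4, f = 0.01565, h_3 = f(L/D)V²/2g = 3.584 m
Series → Q common, losses add: H = Σh = 45.45 m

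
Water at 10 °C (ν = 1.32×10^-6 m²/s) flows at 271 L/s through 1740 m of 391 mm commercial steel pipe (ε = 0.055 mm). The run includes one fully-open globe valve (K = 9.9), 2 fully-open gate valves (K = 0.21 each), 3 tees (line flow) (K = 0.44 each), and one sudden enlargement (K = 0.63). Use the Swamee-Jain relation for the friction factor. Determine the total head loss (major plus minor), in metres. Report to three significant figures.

V = 4Q/(πD²) = 2.257 m/s; V²/2g = 0.2596 m
Re = 6.69×10^5, ε/D = 1.41×10^-4 → f = 0.01452 (Swamee-Jain)
Major: h_f = f(L/D)·V²/2g = 0.01452·4450·0.2596 = 16.77 m
Minor: ΣK = 12.3; h_m = ΣK·V²/2g = 3.186 m
Total H_L = 16.77 + 3.186 = 19.96 m

H_L ≈ 20.0 m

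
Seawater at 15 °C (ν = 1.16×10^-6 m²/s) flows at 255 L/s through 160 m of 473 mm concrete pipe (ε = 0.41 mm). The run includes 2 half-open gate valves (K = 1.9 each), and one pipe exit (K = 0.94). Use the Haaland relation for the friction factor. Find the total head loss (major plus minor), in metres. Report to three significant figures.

V = 4Q/(πD²) = 1.451 m/s; V²/2g = 0.1073 m
Re = 5.92×10^5, ε/D = 8.67×10^-4 → f = 0.01950 (Haaland)
Major: h_f = f(L/D)·V²/2g = 0.01950·338.3·0.1073 = 0.7080 m
Minor: ΣK = 4.74; h_m = ΣK·V²/2g = 0.5088 m
Total H_L = 0.7080 + 0.5088 = 1.217 m

H_L ≈ 1.22 m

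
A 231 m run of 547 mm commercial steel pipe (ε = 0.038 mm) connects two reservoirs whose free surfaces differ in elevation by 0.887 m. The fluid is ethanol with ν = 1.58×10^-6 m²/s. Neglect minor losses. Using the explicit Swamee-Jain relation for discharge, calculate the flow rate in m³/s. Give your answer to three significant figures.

Q ≈ 0.407 m³/s

Swamee-Jain (Type II): Q = -0.965·√(gD⁵h_f/L)·ln[ε/(3.7D) + √(3.17ν²L/(gD³h_f))]
√(gD⁵h_f/L) = √(9.81·0.547⁵·0.887/231) = 0.04295
ε/(3.7D) = 1.88×10^-5; √(3.17ν²L/(gD³h_f)) = 3.58×10^-5
Q = -0.965·0.04295·ln(5.460×10^-5) = 0.4068 m³/s
Check: V = 1.73 m/s, Re = 5.99×10^5, f = 0.01378, h_f = 0.889 m ≈ 0.887 m ✓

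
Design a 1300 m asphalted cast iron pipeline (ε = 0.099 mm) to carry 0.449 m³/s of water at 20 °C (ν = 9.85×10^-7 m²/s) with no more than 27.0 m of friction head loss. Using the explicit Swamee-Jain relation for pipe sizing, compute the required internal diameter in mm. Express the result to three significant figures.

D ≈ 419 mm

Swamee-Jain (Type III): D = 0.66·[ε^1.25·(LQ²/(gh_f))^4.75 + ν·Q^9.4·(L/(gh_f))^5.2]^0.04
LQ²/(gh_f) = 0.9895; L/(gh_f) = 4.908
Term 1 = ε^1.25·(…)^4.75 = 9.39×10^-6; Term 2 = ν·Q^9.4·(…)^5.2 = 2.08×10^-6
D = 0.66·(9.39×10^-6 + 2.08×10^-6)^0.04 = 0.4187 m = 419 mm
Check: V = 3.26 m/s, Re = 1.39×10^6, f = 0.01493, h_f = 25.1 m ≈ 27.0 m ✓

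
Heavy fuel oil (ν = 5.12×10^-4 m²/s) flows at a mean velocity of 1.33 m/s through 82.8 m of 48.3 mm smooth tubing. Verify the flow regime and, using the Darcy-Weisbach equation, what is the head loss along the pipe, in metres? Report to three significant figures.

Re = VD/ν = 1.33·0.04830/5.12×10^-4 = 125 → laminar (Re < 2300)
f = 64/Re = 0.5101
h_f = f(L/D)V²/(2g) = 0.5101·(82.8/0.04830)·1.33²/(2·9.81) = 78.84 m

h_f ≈ 78.8 m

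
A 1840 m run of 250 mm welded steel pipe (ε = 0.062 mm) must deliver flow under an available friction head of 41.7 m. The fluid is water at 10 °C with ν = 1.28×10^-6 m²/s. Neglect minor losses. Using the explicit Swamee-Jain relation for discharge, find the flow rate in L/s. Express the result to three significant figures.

Swamee-Jain (Type II): Q = -0.965·√(gD⁵h_f/L)·ln[ε/(3.7D) + √(3.17ν²L/(gD³h_f))]
√(gD⁵h_f/L) = √(9.81·0.250⁵·41.7/1840) = 0.01473
ε/(3.7D) = 6.70×10^-5; √(3.17ν²L/(gD³h_f)) = 3.87×10^-5
Q = -0.965·0.01473·ln(1.057×10^-4) = 0.1302 m³/s
Check: V = 2.65 m/s, Re = 5.18×10^5, f = 0.01590, h_f = 41.9 m ≈ 41.7 m ✓

Q ≈ 130 L/s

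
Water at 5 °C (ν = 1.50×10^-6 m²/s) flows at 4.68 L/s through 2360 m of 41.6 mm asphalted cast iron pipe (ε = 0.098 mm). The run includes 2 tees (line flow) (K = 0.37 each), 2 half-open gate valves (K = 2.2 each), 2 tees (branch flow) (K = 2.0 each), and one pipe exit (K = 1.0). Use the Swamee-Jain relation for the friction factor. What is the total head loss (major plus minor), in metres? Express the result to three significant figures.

H_L ≈ 908 m

V = 4Q/(πD²) = 3.443 m/s; V²/2g = 0.6043 m
Re = 9.55×10^4, ε/D = 0.00236 → f = 0.02630 (Swamee-Jain)
Major: h_f = f(L/D)·V²/2g = 0.02630·56731·0.6043 = 901.6 m
Minor: ΣK = 10.1; h_m = ΣK·V²/2g = 6.127 m
Total H_L = 901.6 + 6.127 = 907.8 m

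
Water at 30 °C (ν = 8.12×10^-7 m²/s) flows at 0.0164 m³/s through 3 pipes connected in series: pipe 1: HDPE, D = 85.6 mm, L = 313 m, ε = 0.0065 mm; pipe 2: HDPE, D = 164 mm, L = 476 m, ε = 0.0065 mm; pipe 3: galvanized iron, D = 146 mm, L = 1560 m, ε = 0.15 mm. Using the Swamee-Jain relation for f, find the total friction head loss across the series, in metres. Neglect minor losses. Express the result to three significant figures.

H ≈ 35.7 m

Pipe 1: V = 2.850 m/s, Re = 3.00×10^5, ε/D = 7.59×10^-5, f = 0.01520, h_1 = f(L/D)V²/2g = 23.00 m
Pipe 2: V = 0.7764 m/s, Re = 1.57×10^5, ε/D = 3.96×10^-5, f = 0.01661, h_2 = f(L/D)V²/2g = 1.481 m
Pipe 3: V = 0.9796 m/s, Re = 1.76×10^5, ε/D = 0.00103, f = 0.02147, h_3 = f(L/D)V²/2g = 11.22 m
Series → Q common, losses add: H = Σh = 35.70 m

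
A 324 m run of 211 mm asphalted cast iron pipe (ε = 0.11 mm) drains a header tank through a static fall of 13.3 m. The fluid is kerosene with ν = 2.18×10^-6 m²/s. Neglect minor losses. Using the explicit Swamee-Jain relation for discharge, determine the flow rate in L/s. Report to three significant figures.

Swamee-Jain (Type II): Q = -0.965·√(gD⁵h_f/L)·ln[ε/(3.7D) + √(3.17ν²L/(gD³h_f))]
√(gD⁵h_f/L) = √(9.81·0.211⁵·13.3/324) = 0.01298
ε/(3.7D) = 1.41×10^-4; √(3.17ν²L/(gD³h_f)) = 6.31×10^-5
Q = -0.965·0.01298·ln(2.040×10^-4) = 0.1064 m³/s
Check: V = 3.04 m/s, Re = 2.95×10^5, f = 0.01847, h_f = 13.4 m ≈ 13.3 m ✓

Q ≈ 106 L/s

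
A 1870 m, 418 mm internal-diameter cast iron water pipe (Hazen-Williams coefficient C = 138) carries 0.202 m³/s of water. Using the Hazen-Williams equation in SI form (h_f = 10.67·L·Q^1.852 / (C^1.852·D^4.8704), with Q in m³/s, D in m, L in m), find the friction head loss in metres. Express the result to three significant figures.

h_f = 10.67·1870·0.202^1.852 / (138^1.852·0.418^4.8704) = 7.861 m

h_f ≈ 7.86 m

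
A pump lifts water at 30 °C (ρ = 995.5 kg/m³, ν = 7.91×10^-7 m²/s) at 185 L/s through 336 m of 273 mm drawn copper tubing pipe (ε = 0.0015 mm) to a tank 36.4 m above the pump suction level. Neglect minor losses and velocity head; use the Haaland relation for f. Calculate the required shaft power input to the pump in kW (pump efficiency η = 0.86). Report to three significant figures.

V = 4Q/(πD²) = 3.161 m/s; Re = 1.09×10^6; ε/D = 5.49×10^-6; f = 0.01152
h_f = f(L/D)V²/2g = 7.218 m
Total head H = z + h_f = 36.4 + 7.218 = 43.62 m
P_hyd = ρgQH = 995.5·9.81·0.185·43.62 = 78.80 kW
P_shaft = P_hyd/η = 78.80/0.86 = 91.63 kW

P_shaft ≈ 91.6 kW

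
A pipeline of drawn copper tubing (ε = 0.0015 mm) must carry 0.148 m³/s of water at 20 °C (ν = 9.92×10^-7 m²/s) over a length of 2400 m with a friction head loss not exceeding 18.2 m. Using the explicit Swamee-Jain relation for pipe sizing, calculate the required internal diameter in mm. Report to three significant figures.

Swamee-Jain (Type III): D = 0.66·[ε^1.25·(LQ²/(gh_f))^4.75 + ν·Q^9.4·(L/(gh_f))^5.2]^0.04
LQ²/(gh_f) = 0.2944; L/(gh_f) = 13.44
Term 1 = ε^1.25·(…)^4.75 = 1.58×10^-10; Term 2 = ν·Q^9.4·(…)^5.2 = 1.16×10^-8
D = 0.66·(1.58×10^-10 + 1.16×10^-8)^0.04 = 0.3180 m = 318 mm
Check: V = 1.86 m/s, Re = 5.97×10^5, f = 0.01277, h_f = 17.1 m ≈ 18.2 m ✓

D ≈ 318 mm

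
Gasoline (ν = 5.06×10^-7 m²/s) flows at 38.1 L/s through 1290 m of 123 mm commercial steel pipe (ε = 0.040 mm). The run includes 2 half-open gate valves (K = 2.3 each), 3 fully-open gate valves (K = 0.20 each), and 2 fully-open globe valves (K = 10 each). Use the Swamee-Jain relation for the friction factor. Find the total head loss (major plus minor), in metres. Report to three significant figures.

H_L ≈ 102 m

V = 4Q/(πD²) = 3.206 m/s; V²/2g = 0.5240 m
Re = 7.79×10^5, ε/D = 3.25×10^-4 → f = 0.01616 (Swamee-Jain)
Major: h_f = f(L/D)·V²/2g = 0.01616·10488·0.5240 = 88.79 m
Minor: ΣK = 25.2; h_m = ΣK·V²/2g = 13.21 m
Total H_L = 88.79 + 13.21 = 102.0 m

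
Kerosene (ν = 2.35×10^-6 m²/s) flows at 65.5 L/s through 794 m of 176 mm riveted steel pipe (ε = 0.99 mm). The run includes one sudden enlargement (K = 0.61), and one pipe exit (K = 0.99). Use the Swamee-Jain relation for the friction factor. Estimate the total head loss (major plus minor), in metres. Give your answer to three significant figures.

H_L ≈ 54.1 m

V = 4Q/(πD²) = 2.692 m/s; V²/2g = 0.3694 m
Re = 2.02×10^5, ε/D = 0.00562 → f = 0.03209 (Swamee-Jain)
Major: h_f = f(L/D)·V²/2g = 0.03209·4511·0.3694 = 53.48 m
Minor: ΣK = 1.60; h_m = ΣK·V²/2g = 0.5911 m
Total H_L = 53.48 + 0.5911 = 54.07 m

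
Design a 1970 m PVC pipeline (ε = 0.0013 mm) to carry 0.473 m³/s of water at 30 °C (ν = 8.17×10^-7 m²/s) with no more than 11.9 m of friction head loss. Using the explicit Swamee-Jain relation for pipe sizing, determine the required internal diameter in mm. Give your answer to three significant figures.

D ≈ 512 mm

Swamee-Jain (Type III): D = 0.66·[ε^1.25·(LQ²/(gh_f))^4.75 + ν·Q^9.4·(L/(gh_f))^5.2]^0.04
LQ²/(gh_f) = 3.775; L/(gh_f) = 16.88
Term 1 = ε^1.25·(…)^4.75 = 2.42×10^-5; Term 2 = ν·Q^9.4·(…)^5.2 = 0.00173
D = 0.66·(2.42×10^-5 + 0.00173)^0.04 = 0.5120 m = 512 mm
Check: V = 2.30 m/s, Re = 1.44×10^6, f = 0.01101, h_f = 11.4 m ≈ 11.9 m ✓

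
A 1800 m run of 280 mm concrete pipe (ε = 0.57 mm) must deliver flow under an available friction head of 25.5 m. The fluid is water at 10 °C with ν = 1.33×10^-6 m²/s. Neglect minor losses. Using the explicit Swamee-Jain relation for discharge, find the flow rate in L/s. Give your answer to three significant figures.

Swamee-Jain (Type II): Q = -0.965·√(gD⁵h_f/L)·ln[ε/(3.7D) + √(3.17ν²L/(gD³h_f))]
√(gD⁵h_f/L) = √(9.81·0.280⁵·25.5/1800) = 0.01547
ε/(3.7D) = 5.50×10^-4; √(3.17ν²L/(gD³h_f)) = 4.29×10^-5
Q = -0.965·0.01547·ln(5.931×10^-4) = 0.1109 m³/s
Check: V = 1.80 m/s, Re = 3.79×10^5, f = 0.02414, h_f = 25.6 m ≈ 25.5 m ✓

Q ≈ 111 L/s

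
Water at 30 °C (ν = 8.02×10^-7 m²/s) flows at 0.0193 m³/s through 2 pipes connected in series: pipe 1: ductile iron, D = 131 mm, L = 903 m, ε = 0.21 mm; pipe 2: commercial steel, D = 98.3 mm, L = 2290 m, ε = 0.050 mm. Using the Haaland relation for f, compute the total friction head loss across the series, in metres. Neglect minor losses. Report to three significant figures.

H ≈ 155 m

Pipe 1: V = 1.432 m/s, Re = 2.34×10^5, ε/D = 0.00160, f = 0.02293, h_1 = f(L/D)V²/2g = 16.52 m
Pipe 2: V = 2.543 m/s, Re = 3.12×10^5, ε/D = 5.09×10^-4, f = 0.01808, h_2 = f(L/D)V²/2g = 138.8 m
Series → Q common, losses add: H = Σh = 155.3 m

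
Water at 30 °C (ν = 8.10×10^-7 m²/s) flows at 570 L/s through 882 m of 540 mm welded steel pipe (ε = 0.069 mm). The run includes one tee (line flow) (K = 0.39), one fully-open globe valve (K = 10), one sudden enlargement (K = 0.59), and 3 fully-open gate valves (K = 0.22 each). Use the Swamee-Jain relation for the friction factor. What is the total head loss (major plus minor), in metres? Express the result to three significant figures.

H_L ≈ 10.6 m

V = 4Q/(πD²) = 2.489 m/s; V²/2g = 0.3157 m
Re = 1.66×10^6, ε/D = 1.28×10^-4 → f = 0.01346 (Swamee-Jain)
Major: h_f = f(L/D)·V²/2g = 0.01346·1633·0.3157 = 6.941 m
Minor: ΣK = 11.6; h_m = ΣK·V²/2g = 3.675 m
Total H_L = 6.941 + 3.675 = 10.62 m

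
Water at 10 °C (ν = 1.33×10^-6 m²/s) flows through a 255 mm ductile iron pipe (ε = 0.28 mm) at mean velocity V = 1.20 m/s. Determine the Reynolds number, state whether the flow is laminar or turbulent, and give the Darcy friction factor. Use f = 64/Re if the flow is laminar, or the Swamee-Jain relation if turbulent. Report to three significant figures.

Re ≈ 2.30×10^5; turbulent; f ≈ 0.0214

Re = VD/ν = 1.200·0.255/1.33×10^-6 = 2.30×10^5
Re > 4000 → turbulent; ε/D = 0.00110
Swamee-Jain: f = 0.02141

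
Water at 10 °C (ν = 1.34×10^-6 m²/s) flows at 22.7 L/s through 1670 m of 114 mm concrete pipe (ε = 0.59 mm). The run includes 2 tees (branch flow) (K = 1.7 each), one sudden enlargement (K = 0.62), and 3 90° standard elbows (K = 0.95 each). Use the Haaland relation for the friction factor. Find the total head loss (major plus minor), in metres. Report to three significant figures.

V = 4Q/(πD²) = 2.224 m/s; V²/2g = 0.2521 m
Re = 1.89×10^5, ε/D = 0.00518 → f = 0.03119 (Haaland)
Major: h_f = f(L/D)·V²/2g = 0.03119·14649·0.2521 = 115.2 m
Minor: ΣK = 6.87; h_m = ΣK·V²/2g = 1.732 m
Total H_L = 115.2 + 1.732 = 116.9 m

H_L ≈ 117 m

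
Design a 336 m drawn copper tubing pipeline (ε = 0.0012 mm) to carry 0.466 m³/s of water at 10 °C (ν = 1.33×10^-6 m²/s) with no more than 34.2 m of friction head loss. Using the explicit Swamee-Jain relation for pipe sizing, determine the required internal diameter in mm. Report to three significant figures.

Swamee-Jain (Type III): D = 0.66·[ε^1.25·(LQ²/(gh_f))^4.75 + ν·Q^9.4·(L/(gh_f))^5.2]^0.04
LQ²/(gh_f) = 0.2175; L/(gh_f) = 1.001
Term 1 = ε^1.25·(…)^4.75 = 2.83×10^-11; Term 2 = ν·Q^9.4·(…)^5.2 = 1.02×10^-9
D = 0.66·(2.83×10^-11 + 1.02×10^-9)^0.04 = 0.2887 m = 289 mm
Check: V = 7.12 m/s, Re = 1.55×10^6, f = 0.01094, h_f = 32.9 m ≈ 34.2 m ✓

D ≈ 289 mm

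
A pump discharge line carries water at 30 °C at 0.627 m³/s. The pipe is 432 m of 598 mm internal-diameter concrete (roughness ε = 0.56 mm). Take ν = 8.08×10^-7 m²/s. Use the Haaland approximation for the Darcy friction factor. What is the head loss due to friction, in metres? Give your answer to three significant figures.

V = 4Q/(πD²) = 4·0.627/(π·0.598²) = 2.232 m/s
Re = VD/ν = 2.232·0.598/8.08×10^-7 = 1.65×10^6 → turbulent
ε/D = 0.56/598 = 9.36×10^-4
Haaland: f = 0.01953
h_f = f(L/D)V²/(2g) = 0.01953·(432/0.598)·2.232²/(2·9.81) = 3.585 m

h_f ≈ 3.58 m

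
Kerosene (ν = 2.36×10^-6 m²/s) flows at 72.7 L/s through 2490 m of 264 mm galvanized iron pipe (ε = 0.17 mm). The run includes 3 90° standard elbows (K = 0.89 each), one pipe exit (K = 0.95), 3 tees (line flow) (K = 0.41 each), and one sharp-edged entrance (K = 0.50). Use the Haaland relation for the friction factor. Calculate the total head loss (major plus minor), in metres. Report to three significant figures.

H_L ≈ 17.3 m

V = 4Q/(πD²) = 1.328 m/s; V²/2g = 0.08990 m
Re = 1.49×10^5, ε/D = 6.44×10^-4 → f = 0.01984 (Haaland)
Major: h_f = f(L/D)·V²/2g = 0.01984·9432·0.08990 = 16.82 m
Minor: ΣK = 5.35; h_m = ΣK·V²/2g = 0.4810 m
Total H_L = 16.82 + 0.4810 = 17.30 m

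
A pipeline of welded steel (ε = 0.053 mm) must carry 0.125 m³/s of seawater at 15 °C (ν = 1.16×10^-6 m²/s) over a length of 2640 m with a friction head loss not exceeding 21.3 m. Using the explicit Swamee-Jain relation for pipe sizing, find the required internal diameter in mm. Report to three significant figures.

Swamee-Jain (Type III): D = 0.66·[ε^1.25·(LQ²/(gh_f))^4.75 + ν·Q^9.4·(L/(gh_f))^5.2]^0.04
LQ²/(gh_f) = 0.1974; L/(gh_f) = 12.63
Term 1 = ε^1.25·(…)^4.75 = 2.03×10^-9; Term 2 = ν·Q^9.4·(…)^5.2 = 2.01×10^-9
D = 0.66·(2.03×10^-9 + 2.01×10^-9)^0.04 = 0.3047 m = 305 mm
Check: V = 1.71 m/s, Re = 4.50×10^5, f = 0.01541, h_f = 20.0 m ≈ 21.3 m ✓

D ≈ 305 mm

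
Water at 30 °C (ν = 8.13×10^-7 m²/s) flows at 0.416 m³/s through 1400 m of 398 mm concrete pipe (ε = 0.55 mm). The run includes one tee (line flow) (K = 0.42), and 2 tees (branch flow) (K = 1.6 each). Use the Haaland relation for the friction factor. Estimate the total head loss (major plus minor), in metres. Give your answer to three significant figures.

V = 4Q/(πD²) = 3.344 m/s; V²/2g = 0.5699 m
Re = 1.64×10^6, ε/D = 0.00138 → f = 0.02145 (Haaland)
Major: h_f = f(L/D)·V²/2g = 0.02145·3518·0.5699 = 43.00 m
Minor: ΣK = 3.62; h_m = ΣK·V²/2g = 2.063 m
Total H_L = 43.00 + 2.063 = 45.06 m

H_L ≈ 45.1 m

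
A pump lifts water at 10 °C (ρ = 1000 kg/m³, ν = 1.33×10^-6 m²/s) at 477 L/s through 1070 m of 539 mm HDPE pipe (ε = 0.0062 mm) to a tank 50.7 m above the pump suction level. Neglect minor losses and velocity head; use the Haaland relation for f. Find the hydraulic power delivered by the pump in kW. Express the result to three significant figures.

P_hyd ≈ 262 kW

V = 4Q/(πD²) = 2.091 m/s; Re = 8.47×10^5; ε/D = 1.15×10^-5; f = 0.01210
h_f = f(L/D)V²/2g = 5.352 m
Total head H = z + h_f = 50.7 + 5.352 = 56.05 m
P_hyd = ρgQH = 1000·9.81·0.477·56.05 = 262.3 kW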